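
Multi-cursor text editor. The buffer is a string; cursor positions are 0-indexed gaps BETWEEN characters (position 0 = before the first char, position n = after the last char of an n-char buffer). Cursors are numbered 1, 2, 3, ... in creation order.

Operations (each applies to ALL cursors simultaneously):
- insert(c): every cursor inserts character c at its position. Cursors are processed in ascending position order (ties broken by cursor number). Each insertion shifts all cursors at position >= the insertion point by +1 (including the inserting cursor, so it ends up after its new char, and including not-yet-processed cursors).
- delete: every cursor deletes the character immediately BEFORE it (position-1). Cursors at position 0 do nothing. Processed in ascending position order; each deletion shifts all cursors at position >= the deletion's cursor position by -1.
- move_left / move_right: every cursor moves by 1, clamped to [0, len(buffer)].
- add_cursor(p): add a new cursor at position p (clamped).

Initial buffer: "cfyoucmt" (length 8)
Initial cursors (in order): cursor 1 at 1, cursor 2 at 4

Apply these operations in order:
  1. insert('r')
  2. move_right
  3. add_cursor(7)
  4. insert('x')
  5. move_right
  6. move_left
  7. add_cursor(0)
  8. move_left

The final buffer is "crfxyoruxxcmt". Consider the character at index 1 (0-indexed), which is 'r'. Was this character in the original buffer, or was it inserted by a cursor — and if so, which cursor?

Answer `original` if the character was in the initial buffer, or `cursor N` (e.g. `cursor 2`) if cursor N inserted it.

Answer: cursor 1

Derivation:
After op 1 (insert('r')): buffer="crfyorucmt" (len 10), cursors c1@2 c2@6, authorship .1...2....
After op 2 (move_right): buffer="crfyorucmt" (len 10), cursors c1@3 c2@7, authorship .1...2....
After op 3 (add_cursor(7)): buffer="crfyorucmt" (len 10), cursors c1@3 c2@7 c3@7, authorship .1...2....
After op 4 (insert('x')): buffer="crfxyoruxxcmt" (len 13), cursors c1@4 c2@10 c3@10, authorship .1.1..2.23...
After op 5 (move_right): buffer="crfxyoruxxcmt" (len 13), cursors c1@5 c2@11 c3@11, authorship .1.1..2.23...
After op 6 (move_left): buffer="crfxyoruxxcmt" (len 13), cursors c1@4 c2@10 c3@10, authorship .1.1..2.23...
After op 7 (add_cursor(0)): buffer="crfxyoruxxcmt" (len 13), cursors c4@0 c1@4 c2@10 c3@10, authorship .1.1..2.23...
After op 8 (move_left): buffer="crfxyoruxxcmt" (len 13), cursors c4@0 c1@3 c2@9 c3@9, authorship .1.1..2.23...
Authorship (.=original, N=cursor N): . 1 . 1 . . 2 . 2 3 . . .
Index 1: author = 1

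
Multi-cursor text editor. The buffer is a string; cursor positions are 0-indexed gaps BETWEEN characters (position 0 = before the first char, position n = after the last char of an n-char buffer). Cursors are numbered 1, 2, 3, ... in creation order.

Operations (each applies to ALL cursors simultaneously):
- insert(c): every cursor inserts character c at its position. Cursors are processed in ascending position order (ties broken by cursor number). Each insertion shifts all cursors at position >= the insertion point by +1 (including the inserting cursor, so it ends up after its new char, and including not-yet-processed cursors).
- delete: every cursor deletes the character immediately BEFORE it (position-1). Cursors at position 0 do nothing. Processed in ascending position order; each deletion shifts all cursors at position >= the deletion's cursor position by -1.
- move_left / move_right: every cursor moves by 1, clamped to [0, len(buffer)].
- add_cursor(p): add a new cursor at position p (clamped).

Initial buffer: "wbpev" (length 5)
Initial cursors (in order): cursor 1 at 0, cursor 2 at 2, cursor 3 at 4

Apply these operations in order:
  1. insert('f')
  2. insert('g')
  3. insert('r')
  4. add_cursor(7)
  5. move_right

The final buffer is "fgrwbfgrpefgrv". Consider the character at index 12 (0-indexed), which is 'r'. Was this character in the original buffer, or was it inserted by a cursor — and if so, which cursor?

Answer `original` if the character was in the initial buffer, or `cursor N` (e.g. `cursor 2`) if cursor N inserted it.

Answer: cursor 3

Derivation:
After op 1 (insert('f')): buffer="fwbfpefv" (len 8), cursors c1@1 c2@4 c3@7, authorship 1..2..3.
After op 2 (insert('g')): buffer="fgwbfgpefgv" (len 11), cursors c1@2 c2@6 c3@10, authorship 11..22..33.
After op 3 (insert('r')): buffer="fgrwbfgrpefgrv" (len 14), cursors c1@3 c2@8 c3@13, authorship 111..222..333.
After op 4 (add_cursor(7)): buffer="fgrwbfgrpefgrv" (len 14), cursors c1@3 c4@7 c2@8 c3@13, authorship 111..222..333.
After op 5 (move_right): buffer="fgrwbfgrpefgrv" (len 14), cursors c1@4 c4@8 c2@9 c3@14, authorship 111..222..333.
Authorship (.=original, N=cursor N): 1 1 1 . . 2 2 2 . . 3 3 3 .
Index 12: author = 3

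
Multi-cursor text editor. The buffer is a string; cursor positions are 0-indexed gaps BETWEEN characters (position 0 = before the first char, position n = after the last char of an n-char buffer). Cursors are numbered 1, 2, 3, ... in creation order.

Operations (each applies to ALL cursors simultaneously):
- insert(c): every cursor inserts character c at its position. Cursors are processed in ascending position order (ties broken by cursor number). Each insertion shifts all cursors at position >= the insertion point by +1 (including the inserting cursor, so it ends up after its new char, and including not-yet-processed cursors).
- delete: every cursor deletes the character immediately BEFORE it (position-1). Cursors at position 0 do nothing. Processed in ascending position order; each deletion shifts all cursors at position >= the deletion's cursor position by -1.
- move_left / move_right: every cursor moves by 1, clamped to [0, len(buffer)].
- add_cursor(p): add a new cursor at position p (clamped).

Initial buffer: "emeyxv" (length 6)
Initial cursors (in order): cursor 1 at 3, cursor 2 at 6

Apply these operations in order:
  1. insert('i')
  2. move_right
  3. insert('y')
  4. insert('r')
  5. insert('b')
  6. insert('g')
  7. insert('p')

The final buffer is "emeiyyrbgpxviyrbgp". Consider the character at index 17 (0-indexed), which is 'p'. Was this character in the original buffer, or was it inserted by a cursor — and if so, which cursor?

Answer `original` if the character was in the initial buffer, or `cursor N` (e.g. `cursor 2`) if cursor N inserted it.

After op 1 (insert('i')): buffer="emeiyxvi" (len 8), cursors c1@4 c2@8, authorship ...1...2
After op 2 (move_right): buffer="emeiyxvi" (len 8), cursors c1@5 c2@8, authorship ...1...2
After op 3 (insert('y')): buffer="emeiyyxviy" (len 10), cursors c1@6 c2@10, authorship ...1.1..22
After op 4 (insert('r')): buffer="emeiyyrxviyr" (len 12), cursors c1@7 c2@12, authorship ...1.11..222
After op 5 (insert('b')): buffer="emeiyyrbxviyrb" (len 14), cursors c1@8 c2@14, authorship ...1.111..2222
After op 6 (insert('g')): buffer="emeiyyrbgxviyrbg" (len 16), cursors c1@9 c2@16, authorship ...1.1111..22222
After op 7 (insert('p')): buffer="emeiyyrbgpxviyrbgp" (len 18), cursors c1@10 c2@18, authorship ...1.11111..222222
Authorship (.=original, N=cursor N): . . . 1 . 1 1 1 1 1 . . 2 2 2 2 2 2
Index 17: author = 2

Answer: cursor 2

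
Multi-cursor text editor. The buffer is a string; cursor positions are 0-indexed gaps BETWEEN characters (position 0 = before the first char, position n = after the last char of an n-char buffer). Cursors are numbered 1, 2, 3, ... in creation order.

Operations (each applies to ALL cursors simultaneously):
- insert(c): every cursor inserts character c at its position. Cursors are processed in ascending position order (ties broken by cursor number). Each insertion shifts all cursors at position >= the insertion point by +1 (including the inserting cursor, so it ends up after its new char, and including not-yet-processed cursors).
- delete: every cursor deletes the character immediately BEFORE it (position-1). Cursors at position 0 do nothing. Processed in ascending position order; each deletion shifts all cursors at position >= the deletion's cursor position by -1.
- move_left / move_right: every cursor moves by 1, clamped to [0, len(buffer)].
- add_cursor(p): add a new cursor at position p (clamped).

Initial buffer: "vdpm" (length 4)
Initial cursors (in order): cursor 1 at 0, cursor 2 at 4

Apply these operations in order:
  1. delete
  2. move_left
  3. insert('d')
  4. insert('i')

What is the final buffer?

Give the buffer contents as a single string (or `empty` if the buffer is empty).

After op 1 (delete): buffer="vdp" (len 3), cursors c1@0 c2@3, authorship ...
After op 2 (move_left): buffer="vdp" (len 3), cursors c1@0 c2@2, authorship ...
After op 3 (insert('d')): buffer="dvddp" (len 5), cursors c1@1 c2@4, authorship 1..2.
After op 4 (insert('i')): buffer="divddip" (len 7), cursors c1@2 c2@6, authorship 11..22.

Answer: divddip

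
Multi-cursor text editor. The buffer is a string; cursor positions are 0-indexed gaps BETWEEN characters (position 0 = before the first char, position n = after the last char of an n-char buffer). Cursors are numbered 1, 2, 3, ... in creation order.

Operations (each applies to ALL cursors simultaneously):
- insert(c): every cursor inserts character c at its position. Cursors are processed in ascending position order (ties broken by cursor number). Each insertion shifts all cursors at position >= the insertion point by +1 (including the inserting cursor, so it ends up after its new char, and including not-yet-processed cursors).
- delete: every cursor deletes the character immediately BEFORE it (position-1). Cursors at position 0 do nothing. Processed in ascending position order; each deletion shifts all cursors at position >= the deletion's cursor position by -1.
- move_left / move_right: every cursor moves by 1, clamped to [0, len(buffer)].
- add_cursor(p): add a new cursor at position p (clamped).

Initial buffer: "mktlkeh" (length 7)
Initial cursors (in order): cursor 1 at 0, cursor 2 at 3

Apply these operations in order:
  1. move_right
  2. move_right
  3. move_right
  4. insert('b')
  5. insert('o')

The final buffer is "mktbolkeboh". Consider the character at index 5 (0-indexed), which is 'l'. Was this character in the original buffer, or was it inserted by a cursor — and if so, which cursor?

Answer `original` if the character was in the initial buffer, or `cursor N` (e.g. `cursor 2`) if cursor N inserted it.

Answer: original

Derivation:
After op 1 (move_right): buffer="mktlkeh" (len 7), cursors c1@1 c2@4, authorship .......
After op 2 (move_right): buffer="mktlkeh" (len 7), cursors c1@2 c2@5, authorship .......
After op 3 (move_right): buffer="mktlkeh" (len 7), cursors c1@3 c2@6, authorship .......
After op 4 (insert('b')): buffer="mktblkebh" (len 9), cursors c1@4 c2@8, authorship ...1...2.
After op 5 (insert('o')): buffer="mktbolkeboh" (len 11), cursors c1@5 c2@10, authorship ...11...22.
Authorship (.=original, N=cursor N): . . . 1 1 . . . 2 2 .
Index 5: author = original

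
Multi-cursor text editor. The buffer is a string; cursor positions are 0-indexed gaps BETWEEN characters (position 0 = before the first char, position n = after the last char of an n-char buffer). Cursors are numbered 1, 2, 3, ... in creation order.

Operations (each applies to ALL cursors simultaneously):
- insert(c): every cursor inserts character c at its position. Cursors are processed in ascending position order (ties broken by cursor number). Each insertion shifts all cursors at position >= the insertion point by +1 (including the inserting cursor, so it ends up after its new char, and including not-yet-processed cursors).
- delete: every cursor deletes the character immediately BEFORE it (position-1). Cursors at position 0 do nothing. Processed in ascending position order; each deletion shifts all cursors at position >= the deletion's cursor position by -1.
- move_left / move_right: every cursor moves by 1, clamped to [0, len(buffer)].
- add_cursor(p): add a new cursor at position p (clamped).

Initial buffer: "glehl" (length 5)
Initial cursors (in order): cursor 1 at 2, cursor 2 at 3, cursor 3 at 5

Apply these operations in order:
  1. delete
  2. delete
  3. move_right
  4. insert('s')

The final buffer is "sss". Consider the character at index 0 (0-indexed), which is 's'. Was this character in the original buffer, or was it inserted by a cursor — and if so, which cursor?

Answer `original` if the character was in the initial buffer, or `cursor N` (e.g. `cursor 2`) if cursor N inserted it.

Answer: cursor 1

Derivation:
After op 1 (delete): buffer="gh" (len 2), cursors c1@1 c2@1 c3@2, authorship ..
After op 2 (delete): buffer="" (len 0), cursors c1@0 c2@0 c3@0, authorship 
After op 3 (move_right): buffer="" (len 0), cursors c1@0 c2@0 c3@0, authorship 
After op 4 (insert('s')): buffer="sss" (len 3), cursors c1@3 c2@3 c3@3, authorship 123
Authorship (.=original, N=cursor N): 1 2 3
Index 0: author = 1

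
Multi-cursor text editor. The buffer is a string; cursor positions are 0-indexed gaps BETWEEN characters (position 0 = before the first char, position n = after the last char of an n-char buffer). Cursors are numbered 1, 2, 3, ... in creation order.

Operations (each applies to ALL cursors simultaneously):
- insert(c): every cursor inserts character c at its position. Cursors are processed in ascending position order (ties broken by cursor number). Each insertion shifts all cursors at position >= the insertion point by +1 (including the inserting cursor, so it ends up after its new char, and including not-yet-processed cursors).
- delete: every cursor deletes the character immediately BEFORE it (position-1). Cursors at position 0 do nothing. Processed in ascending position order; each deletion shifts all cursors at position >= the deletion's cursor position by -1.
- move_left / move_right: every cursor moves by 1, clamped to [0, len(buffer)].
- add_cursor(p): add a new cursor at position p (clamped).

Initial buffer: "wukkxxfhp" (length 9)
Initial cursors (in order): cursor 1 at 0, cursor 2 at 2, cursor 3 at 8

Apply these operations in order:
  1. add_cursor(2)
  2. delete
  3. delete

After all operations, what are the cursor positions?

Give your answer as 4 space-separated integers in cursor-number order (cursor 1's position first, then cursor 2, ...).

After op 1 (add_cursor(2)): buffer="wukkxxfhp" (len 9), cursors c1@0 c2@2 c4@2 c3@8, authorship .........
After op 2 (delete): buffer="kkxxfp" (len 6), cursors c1@0 c2@0 c4@0 c3@5, authorship ......
After op 3 (delete): buffer="kkxxp" (len 5), cursors c1@0 c2@0 c4@0 c3@4, authorship .....

Answer: 0 0 4 0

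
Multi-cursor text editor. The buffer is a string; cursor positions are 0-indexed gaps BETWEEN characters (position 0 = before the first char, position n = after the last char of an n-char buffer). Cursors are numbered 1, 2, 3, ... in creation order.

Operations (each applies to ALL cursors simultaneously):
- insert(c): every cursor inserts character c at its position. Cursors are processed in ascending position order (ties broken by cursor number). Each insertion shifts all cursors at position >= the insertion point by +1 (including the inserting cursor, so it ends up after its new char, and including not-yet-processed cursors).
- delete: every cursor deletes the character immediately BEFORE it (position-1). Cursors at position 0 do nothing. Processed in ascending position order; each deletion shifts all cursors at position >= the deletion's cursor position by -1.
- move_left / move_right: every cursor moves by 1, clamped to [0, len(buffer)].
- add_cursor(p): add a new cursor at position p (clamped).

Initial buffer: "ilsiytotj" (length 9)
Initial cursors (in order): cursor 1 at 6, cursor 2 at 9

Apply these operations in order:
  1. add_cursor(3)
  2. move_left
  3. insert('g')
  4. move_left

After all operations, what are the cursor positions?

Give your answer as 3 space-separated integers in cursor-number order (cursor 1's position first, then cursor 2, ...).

After op 1 (add_cursor(3)): buffer="ilsiytotj" (len 9), cursors c3@3 c1@6 c2@9, authorship .........
After op 2 (move_left): buffer="ilsiytotj" (len 9), cursors c3@2 c1@5 c2@8, authorship .........
After op 3 (insert('g')): buffer="ilgsiygtotgj" (len 12), cursors c3@3 c1@7 c2@11, authorship ..3...1...2.
After op 4 (move_left): buffer="ilgsiygtotgj" (len 12), cursors c3@2 c1@6 c2@10, authorship ..3...1...2.

Answer: 6 10 2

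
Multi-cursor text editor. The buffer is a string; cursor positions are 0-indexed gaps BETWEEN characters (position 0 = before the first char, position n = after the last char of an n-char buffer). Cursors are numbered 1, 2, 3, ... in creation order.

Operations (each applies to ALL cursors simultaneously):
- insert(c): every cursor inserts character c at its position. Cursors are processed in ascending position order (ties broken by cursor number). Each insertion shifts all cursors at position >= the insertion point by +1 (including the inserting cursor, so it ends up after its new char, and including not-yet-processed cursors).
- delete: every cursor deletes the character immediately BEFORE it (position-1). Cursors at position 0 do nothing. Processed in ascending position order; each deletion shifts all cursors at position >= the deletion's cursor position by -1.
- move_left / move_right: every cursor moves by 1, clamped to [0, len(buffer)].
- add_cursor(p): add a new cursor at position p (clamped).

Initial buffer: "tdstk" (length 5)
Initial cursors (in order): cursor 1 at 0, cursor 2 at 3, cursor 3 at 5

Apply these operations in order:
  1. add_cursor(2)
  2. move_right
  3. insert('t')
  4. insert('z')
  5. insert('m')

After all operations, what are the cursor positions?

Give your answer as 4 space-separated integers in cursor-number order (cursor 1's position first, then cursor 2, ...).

Answer: 4 13 17 9

Derivation:
After op 1 (add_cursor(2)): buffer="tdstk" (len 5), cursors c1@0 c4@2 c2@3 c3@5, authorship .....
After op 2 (move_right): buffer="tdstk" (len 5), cursors c1@1 c4@3 c2@4 c3@5, authorship .....
After op 3 (insert('t')): buffer="ttdstttkt" (len 9), cursors c1@2 c4@5 c2@7 c3@9, authorship .1..4.2.3
After op 4 (insert('z')): buffer="ttzdstzttzktz" (len 13), cursors c1@3 c4@7 c2@10 c3@13, authorship .11..44.22.33
After op 5 (insert('m')): buffer="ttzmdstzmttzmktzm" (len 17), cursors c1@4 c4@9 c2@13 c3@17, authorship .111..444.222.333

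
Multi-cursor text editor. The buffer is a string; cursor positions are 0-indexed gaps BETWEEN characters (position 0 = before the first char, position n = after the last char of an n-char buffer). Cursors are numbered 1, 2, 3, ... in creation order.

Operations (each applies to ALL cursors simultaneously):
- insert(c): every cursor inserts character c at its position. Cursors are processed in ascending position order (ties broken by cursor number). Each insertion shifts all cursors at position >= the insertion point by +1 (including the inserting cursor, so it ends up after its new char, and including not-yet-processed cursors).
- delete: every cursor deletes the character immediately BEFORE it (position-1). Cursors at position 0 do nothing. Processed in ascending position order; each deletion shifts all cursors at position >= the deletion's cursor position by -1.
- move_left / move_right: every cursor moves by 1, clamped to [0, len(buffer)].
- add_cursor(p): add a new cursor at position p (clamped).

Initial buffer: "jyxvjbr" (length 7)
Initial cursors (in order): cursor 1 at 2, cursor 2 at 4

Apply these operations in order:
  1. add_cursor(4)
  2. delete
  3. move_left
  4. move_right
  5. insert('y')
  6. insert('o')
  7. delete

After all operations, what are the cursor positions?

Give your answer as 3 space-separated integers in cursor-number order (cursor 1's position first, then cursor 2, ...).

After op 1 (add_cursor(4)): buffer="jyxvjbr" (len 7), cursors c1@2 c2@4 c3@4, authorship .......
After op 2 (delete): buffer="jjbr" (len 4), cursors c1@1 c2@1 c3@1, authorship ....
After op 3 (move_left): buffer="jjbr" (len 4), cursors c1@0 c2@0 c3@0, authorship ....
After op 4 (move_right): buffer="jjbr" (len 4), cursors c1@1 c2@1 c3@1, authorship ....
After op 5 (insert('y')): buffer="jyyyjbr" (len 7), cursors c1@4 c2@4 c3@4, authorship .123...
After op 6 (insert('o')): buffer="jyyyooojbr" (len 10), cursors c1@7 c2@7 c3@7, authorship .123123...
After op 7 (delete): buffer="jyyyjbr" (len 7), cursors c1@4 c2@4 c3@4, authorship .123...

Answer: 4 4 4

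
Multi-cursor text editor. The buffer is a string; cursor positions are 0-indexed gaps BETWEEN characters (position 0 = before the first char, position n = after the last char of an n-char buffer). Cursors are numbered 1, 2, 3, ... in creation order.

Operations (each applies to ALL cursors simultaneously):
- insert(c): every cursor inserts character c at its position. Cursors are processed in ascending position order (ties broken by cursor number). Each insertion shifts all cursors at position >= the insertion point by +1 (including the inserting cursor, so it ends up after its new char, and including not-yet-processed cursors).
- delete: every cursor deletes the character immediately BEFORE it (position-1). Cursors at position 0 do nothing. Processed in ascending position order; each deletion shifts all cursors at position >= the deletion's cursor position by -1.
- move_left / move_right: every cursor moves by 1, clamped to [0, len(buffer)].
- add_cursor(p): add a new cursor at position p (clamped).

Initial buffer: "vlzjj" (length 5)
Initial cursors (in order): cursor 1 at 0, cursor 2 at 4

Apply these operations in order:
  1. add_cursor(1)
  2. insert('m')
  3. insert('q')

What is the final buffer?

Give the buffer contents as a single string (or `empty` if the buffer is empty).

Answer: mqvmqlzjmqj

Derivation:
After op 1 (add_cursor(1)): buffer="vlzjj" (len 5), cursors c1@0 c3@1 c2@4, authorship .....
After op 2 (insert('m')): buffer="mvmlzjmj" (len 8), cursors c1@1 c3@3 c2@7, authorship 1.3...2.
After op 3 (insert('q')): buffer="mqvmqlzjmqj" (len 11), cursors c1@2 c3@5 c2@10, authorship 11.33...22.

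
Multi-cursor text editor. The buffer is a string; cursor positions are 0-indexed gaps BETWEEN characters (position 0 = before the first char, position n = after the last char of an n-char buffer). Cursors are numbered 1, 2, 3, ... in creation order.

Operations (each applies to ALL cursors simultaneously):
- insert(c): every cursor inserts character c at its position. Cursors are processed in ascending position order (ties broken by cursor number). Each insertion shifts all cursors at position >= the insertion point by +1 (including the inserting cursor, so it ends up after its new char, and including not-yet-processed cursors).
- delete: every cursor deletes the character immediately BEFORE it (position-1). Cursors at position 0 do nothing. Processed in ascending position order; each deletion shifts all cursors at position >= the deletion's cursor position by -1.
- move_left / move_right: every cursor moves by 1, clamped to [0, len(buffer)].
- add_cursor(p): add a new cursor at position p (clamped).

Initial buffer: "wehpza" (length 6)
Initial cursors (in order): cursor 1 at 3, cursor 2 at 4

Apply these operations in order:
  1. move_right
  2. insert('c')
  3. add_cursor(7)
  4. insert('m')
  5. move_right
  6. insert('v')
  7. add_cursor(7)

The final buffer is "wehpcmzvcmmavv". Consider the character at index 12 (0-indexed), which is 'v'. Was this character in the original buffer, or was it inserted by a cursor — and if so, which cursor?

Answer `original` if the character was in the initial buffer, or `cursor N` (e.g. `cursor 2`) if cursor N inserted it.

After op 1 (move_right): buffer="wehpza" (len 6), cursors c1@4 c2@5, authorship ......
After op 2 (insert('c')): buffer="wehpczca" (len 8), cursors c1@5 c2@7, authorship ....1.2.
After op 3 (add_cursor(7)): buffer="wehpczca" (len 8), cursors c1@5 c2@7 c3@7, authorship ....1.2.
After op 4 (insert('m')): buffer="wehpcmzcmma" (len 11), cursors c1@6 c2@10 c3@10, authorship ....11.223.
After op 5 (move_right): buffer="wehpcmzcmma" (len 11), cursors c1@7 c2@11 c3@11, authorship ....11.223.
After op 6 (insert('v')): buffer="wehpcmzvcmmavv" (len 14), cursors c1@8 c2@14 c3@14, authorship ....11.1223.23
After op 7 (add_cursor(7)): buffer="wehpcmzvcmmavv" (len 14), cursors c4@7 c1@8 c2@14 c3@14, authorship ....11.1223.23
Authorship (.=original, N=cursor N): . . . . 1 1 . 1 2 2 3 . 2 3
Index 12: author = 2

Answer: cursor 2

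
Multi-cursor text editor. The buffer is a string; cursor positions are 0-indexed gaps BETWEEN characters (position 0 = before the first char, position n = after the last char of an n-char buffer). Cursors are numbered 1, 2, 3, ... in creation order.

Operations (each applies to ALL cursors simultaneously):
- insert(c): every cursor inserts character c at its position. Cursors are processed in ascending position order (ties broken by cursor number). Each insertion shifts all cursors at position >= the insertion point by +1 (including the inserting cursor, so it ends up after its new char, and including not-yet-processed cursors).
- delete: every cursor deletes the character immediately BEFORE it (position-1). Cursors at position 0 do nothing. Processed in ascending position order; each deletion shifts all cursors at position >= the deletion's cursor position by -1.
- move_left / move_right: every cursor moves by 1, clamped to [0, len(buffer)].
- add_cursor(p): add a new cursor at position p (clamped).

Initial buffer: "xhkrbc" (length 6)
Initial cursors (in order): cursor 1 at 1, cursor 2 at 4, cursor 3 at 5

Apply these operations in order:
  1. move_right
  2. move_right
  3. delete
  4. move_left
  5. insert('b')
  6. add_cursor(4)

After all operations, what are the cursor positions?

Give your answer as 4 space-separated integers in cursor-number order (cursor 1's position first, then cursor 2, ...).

After op 1 (move_right): buffer="xhkrbc" (len 6), cursors c1@2 c2@5 c3@6, authorship ......
After op 2 (move_right): buffer="xhkrbc" (len 6), cursors c1@3 c2@6 c3@6, authorship ......
After op 3 (delete): buffer="xhr" (len 3), cursors c1@2 c2@3 c3@3, authorship ...
After op 4 (move_left): buffer="xhr" (len 3), cursors c1@1 c2@2 c3@2, authorship ...
After op 5 (insert('b')): buffer="xbhbbr" (len 6), cursors c1@2 c2@5 c3@5, authorship .1.23.
After op 6 (add_cursor(4)): buffer="xbhbbr" (len 6), cursors c1@2 c4@4 c2@5 c3@5, authorship .1.23.

Answer: 2 5 5 4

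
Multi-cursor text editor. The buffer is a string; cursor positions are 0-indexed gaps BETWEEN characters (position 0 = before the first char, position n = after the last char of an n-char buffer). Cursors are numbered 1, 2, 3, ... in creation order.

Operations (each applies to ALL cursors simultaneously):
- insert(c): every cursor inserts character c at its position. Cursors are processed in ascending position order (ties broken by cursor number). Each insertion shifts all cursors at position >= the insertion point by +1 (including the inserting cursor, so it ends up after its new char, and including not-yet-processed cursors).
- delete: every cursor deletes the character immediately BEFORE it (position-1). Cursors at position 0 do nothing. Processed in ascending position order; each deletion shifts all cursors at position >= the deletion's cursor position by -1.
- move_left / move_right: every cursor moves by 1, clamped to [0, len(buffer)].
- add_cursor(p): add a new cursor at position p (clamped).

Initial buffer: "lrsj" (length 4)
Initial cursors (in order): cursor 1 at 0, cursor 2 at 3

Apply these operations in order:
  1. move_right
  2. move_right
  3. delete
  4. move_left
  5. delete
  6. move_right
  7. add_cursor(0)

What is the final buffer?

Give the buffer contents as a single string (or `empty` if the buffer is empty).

Answer: s

Derivation:
After op 1 (move_right): buffer="lrsj" (len 4), cursors c1@1 c2@4, authorship ....
After op 2 (move_right): buffer="lrsj" (len 4), cursors c1@2 c2@4, authorship ....
After op 3 (delete): buffer="ls" (len 2), cursors c1@1 c2@2, authorship ..
After op 4 (move_left): buffer="ls" (len 2), cursors c1@0 c2@1, authorship ..
After op 5 (delete): buffer="s" (len 1), cursors c1@0 c2@0, authorship .
After op 6 (move_right): buffer="s" (len 1), cursors c1@1 c2@1, authorship .
After op 7 (add_cursor(0)): buffer="s" (len 1), cursors c3@0 c1@1 c2@1, authorship .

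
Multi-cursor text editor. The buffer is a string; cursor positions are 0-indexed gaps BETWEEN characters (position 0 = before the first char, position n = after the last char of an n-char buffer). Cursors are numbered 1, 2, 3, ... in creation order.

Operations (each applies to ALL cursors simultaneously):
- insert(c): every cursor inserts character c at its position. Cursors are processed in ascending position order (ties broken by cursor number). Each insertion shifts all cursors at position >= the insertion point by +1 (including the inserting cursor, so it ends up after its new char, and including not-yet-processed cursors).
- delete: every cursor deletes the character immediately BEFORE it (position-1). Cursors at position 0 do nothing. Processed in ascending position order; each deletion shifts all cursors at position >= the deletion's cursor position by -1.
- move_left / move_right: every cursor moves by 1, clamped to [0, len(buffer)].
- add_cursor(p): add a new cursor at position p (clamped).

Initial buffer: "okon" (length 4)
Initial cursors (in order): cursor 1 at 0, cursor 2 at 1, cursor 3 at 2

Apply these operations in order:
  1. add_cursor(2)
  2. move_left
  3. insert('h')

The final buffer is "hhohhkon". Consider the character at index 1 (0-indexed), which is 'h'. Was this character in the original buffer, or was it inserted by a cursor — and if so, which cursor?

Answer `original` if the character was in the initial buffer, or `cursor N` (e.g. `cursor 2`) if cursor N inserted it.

Answer: cursor 2

Derivation:
After op 1 (add_cursor(2)): buffer="okon" (len 4), cursors c1@0 c2@1 c3@2 c4@2, authorship ....
After op 2 (move_left): buffer="okon" (len 4), cursors c1@0 c2@0 c3@1 c4@1, authorship ....
After op 3 (insert('h')): buffer="hhohhkon" (len 8), cursors c1@2 c2@2 c3@5 c4@5, authorship 12.34...
Authorship (.=original, N=cursor N): 1 2 . 3 4 . . .
Index 1: author = 2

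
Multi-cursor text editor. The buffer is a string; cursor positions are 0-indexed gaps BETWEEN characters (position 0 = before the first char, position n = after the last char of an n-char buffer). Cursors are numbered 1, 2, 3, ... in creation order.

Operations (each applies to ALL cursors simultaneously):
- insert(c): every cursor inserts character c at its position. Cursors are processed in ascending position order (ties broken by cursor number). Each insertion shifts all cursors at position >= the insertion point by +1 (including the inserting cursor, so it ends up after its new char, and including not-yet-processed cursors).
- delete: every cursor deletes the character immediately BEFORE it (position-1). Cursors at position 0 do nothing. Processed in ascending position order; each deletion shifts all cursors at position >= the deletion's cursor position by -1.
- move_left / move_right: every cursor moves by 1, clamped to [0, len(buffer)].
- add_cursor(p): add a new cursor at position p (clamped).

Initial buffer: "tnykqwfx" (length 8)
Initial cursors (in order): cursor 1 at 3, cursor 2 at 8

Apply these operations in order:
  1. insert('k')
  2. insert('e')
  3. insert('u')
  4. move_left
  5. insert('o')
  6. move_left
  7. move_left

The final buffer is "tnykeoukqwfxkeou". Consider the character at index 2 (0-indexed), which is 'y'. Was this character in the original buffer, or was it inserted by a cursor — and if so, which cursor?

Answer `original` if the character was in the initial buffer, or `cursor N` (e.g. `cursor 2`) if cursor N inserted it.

After op 1 (insert('k')): buffer="tnykkqwfxk" (len 10), cursors c1@4 c2@10, authorship ...1.....2
After op 2 (insert('e')): buffer="tnykekqwfxke" (len 12), cursors c1@5 c2@12, authorship ...11.....22
After op 3 (insert('u')): buffer="tnykeukqwfxkeu" (len 14), cursors c1@6 c2@14, authorship ...111.....222
After op 4 (move_left): buffer="tnykeukqwfxkeu" (len 14), cursors c1@5 c2@13, authorship ...111.....222
After op 5 (insert('o')): buffer="tnykeoukqwfxkeou" (len 16), cursors c1@6 c2@15, authorship ...1111.....2222
After op 6 (move_left): buffer="tnykeoukqwfxkeou" (len 16), cursors c1@5 c2@14, authorship ...1111.....2222
After op 7 (move_left): buffer="tnykeoukqwfxkeou" (len 16), cursors c1@4 c2@13, authorship ...1111.....2222
Authorship (.=original, N=cursor N): . . . 1 1 1 1 . . . . . 2 2 2 2
Index 2: author = original

Answer: original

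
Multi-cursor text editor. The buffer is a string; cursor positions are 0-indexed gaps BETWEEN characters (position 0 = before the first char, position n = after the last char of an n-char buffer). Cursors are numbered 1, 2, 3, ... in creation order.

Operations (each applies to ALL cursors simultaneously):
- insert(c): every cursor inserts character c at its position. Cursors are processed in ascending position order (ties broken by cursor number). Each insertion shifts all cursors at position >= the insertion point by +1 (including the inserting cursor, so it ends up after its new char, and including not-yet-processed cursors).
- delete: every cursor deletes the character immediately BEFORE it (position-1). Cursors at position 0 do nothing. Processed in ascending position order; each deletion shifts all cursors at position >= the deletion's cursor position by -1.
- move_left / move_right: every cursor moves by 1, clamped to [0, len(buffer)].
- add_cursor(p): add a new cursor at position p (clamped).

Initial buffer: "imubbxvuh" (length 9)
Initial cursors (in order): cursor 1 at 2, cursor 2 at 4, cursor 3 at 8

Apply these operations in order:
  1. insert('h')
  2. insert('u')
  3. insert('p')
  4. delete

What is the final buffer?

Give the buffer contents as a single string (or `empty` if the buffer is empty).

Answer: imhuubhubxvuhuh

Derivation:
After op 1 (insert('h')): buffer="imhubhbxvuhh" (len 12), cursors c1@3 c2@6 c3@11, authorship ..1..2....3.
After op 2 (insert('u')): buffer="imhuubhubxvuhuh" (len 15), cursors c1@4 c2@8 c3@14, authorship ..11..22....33.
After op 3 (insert('p')): buffer="imhupubhupbxvuhuph" (len 18), cursors c1@5 c2@10 c3@17, authorship ..111..222....333.
After op 4 (delete): buffer="imhuubhubxvuhuh" (len 15), cursors c1@4 c2@8 c3@14, authorship ..11..22....33.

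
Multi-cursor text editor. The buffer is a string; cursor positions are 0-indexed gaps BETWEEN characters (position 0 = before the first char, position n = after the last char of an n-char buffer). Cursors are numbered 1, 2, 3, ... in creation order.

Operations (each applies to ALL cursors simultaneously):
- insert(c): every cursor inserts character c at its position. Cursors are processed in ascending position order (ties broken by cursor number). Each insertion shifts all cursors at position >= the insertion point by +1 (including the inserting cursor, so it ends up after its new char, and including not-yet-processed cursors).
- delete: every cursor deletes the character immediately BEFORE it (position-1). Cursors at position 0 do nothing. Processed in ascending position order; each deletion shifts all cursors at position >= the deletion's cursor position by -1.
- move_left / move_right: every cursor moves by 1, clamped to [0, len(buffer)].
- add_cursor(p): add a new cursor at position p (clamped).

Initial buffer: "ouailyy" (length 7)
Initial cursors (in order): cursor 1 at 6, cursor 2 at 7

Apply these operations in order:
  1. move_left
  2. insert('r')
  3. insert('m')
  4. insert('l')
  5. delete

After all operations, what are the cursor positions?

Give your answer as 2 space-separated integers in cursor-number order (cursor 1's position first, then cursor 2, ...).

Answer: 7 10

Derivation:
After op 1 (move_left): buffer="ouailyy" (len 7), cursors c1@5 c2@6, authorship .......
After op 2 (insert('r')): buffer="ouailryry" (len 9), cursors c1@6 c2@8, authorship .....1.2.
After op 3 (insert('m')): buffer="ouailrmyrmy" (len 11), cursors c1@7 c2@10, authorship .....11.22.
After op 4 (insert('l')): buffer="ouailrmlyrmly" (len 13), cursors c1@8 c2@12, authorship .....111.222.
After op 5 (delete): buffer="ouailrmyrmy" (len 11), cursors c1@7 c2@10, authorship .....11.22.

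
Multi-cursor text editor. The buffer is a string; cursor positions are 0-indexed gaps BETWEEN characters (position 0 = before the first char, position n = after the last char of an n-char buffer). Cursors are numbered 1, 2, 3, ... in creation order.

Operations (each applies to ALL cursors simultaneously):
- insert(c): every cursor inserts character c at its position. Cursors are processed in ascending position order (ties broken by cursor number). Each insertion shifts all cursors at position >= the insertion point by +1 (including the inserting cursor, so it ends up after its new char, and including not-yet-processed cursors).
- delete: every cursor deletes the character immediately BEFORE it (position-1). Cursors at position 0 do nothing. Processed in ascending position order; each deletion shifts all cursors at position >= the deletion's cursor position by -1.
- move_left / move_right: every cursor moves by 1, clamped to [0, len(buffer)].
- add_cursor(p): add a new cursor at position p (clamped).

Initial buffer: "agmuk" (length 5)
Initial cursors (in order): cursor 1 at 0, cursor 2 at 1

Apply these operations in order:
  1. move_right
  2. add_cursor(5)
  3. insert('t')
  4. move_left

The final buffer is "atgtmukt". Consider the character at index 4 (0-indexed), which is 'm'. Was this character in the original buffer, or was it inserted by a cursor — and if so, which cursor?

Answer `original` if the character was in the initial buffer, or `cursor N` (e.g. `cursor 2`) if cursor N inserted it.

Answer: original

Derivation:
After op 1 (move_right): buffer="agmuk" (len 5), cursors c1@1 c2@2, authorship .....
After op 2 (add_cursor(5)): buffer="agmuk" (len 5), cursors c1@1 c2@2 c3@5, authorship .....
After op 3 (insert('t')): buffer="atgtmukt" (len 8), cursors c1@2 c2@4 c3@8, authorship .1.2...3
After op 4 (move_left): buffer="atgtmukt" (len 8), cursors c1@1 c2@3 c3@7, authorship .1.2...3
Authorship (.=original, N=cursor N): . 1 . 2 . . . 3
Index 4: author = original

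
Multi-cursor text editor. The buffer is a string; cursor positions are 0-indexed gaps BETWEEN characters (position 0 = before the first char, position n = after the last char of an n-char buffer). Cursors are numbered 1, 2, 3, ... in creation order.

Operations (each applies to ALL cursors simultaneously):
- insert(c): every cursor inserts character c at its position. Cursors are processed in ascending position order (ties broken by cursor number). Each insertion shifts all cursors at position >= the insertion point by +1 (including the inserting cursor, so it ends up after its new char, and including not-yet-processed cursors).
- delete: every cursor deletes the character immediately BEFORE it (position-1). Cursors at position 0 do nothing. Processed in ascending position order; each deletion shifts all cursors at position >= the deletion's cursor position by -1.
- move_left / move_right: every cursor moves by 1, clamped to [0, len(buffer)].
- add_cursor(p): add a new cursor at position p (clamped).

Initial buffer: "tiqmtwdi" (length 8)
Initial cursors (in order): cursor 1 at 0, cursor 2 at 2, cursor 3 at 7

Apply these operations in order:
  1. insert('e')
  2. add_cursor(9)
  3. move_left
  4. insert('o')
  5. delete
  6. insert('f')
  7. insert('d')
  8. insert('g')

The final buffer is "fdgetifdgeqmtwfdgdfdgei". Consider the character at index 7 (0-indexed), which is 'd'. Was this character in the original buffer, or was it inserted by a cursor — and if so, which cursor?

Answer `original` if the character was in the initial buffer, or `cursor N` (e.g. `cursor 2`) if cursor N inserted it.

Answer: cursor 2

Derivation:
After op 1 (insert('e')): buffer="etieqmtwdei" (len 11), cursors c1@1 c2@4 c3@10, authorship 1..2.....3.
After op 2 (add_cursor(9)): buffer="etieqmtwdei" (len 11), cursors c1@1 c2@4 c4@9 c3@10, authorship 1..2.....3.
After op 3 (move_left): buffer="etieqmtwdei" (len 11), cursors c1@0 c2@3 c4@8 c3@9, authorship 1..2.....3.
After op 4 (insert('o')): buffer="oetioeqmtwodoei" (len 15), cursors c1@1 c2@5 c4@11 c3@13, authorship 11..22....4.33.
After op 5 (delete): buffer="etieqmtwdei" (len 11), cursors c1@0 c2@3 c4@8 c3@9, authorship 1..2.....3.
After op 6 (insert('f')): buffer="fetifeqmtwfdfei" (len 15), cursors c1@1 c2@5 c4@11 c3@13, authorship 11..22....4.33.
After op 7 (insert('d')): buffer="fdetifdeqmtwfddfdei" (len 19), cursors c1@2 c2@7 c4@14 c3@17, authorship 111..222....44.333.
After op 8 (insert('g')): buffer="fdgetifdgeqmtwfdgdfdgei" (len 23), cursors c1@3 c2@9 c4@17 c3@21, authorship 1111..2222....444.3333.
Authorship (.=original, N=cursor N): 1 1 1 1 . . 2 2 2 2 . . . . 4 4 4 . 3 3 3 3 .
Index 7: author = 2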